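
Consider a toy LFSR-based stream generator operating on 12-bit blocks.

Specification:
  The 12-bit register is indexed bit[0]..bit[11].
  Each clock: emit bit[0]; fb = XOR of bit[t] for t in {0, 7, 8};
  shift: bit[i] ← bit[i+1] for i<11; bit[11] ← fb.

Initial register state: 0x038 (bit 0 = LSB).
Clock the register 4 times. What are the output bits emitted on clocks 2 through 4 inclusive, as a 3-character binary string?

reg_0 = 0x038
clock 1: out=0, reg = 0x01C
clock 2: out=0, reg = 0x00E
clock 3: out=0, reg = 0x007
clock 4: out=1, reg = 0x803

001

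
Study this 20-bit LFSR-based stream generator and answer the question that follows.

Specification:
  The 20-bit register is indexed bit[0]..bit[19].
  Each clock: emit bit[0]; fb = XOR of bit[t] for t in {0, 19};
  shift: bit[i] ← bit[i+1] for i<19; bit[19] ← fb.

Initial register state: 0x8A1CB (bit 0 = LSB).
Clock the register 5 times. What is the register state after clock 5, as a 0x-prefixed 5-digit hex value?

0x3450E

reg_0 = 0x8A1CB
clock 1: out=1, reg = 0x450E5
clock 2: out=1, reg = 0xA2872
clock 3: out=0, reg = 0xD1439
clock 4: out=1, reg = 0x68A1C
clock 5: out=0, reg = 0x3450E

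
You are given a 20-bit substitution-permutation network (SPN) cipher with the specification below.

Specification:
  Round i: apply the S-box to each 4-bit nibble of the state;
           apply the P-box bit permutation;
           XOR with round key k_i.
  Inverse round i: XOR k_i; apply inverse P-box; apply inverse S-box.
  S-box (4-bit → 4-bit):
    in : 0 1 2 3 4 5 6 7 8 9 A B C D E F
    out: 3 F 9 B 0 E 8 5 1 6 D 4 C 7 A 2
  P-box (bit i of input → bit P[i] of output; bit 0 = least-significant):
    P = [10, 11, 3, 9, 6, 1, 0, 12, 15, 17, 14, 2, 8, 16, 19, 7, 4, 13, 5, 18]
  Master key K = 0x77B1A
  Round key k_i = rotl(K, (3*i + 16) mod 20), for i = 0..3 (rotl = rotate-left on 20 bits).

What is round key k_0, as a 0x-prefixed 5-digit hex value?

K = 0x77B1A
k_0 = rotl(K, (3*0+16) mod 20) = rotl(K, 16) = 0xA77B1

0xA77B1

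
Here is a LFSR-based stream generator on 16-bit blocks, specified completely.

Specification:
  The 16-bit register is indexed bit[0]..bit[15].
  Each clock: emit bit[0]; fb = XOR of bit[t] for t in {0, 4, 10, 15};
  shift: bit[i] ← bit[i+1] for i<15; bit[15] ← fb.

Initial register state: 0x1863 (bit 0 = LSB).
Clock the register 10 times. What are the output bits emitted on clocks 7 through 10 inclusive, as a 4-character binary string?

reg_0 = 0x1863
clock 1: out=1, reg = 0x8C31
clock 2: out=1, reg = 0x4618
clock 3: out=0, reg = 0x230C
clock 4: out=0, reg = 0x1186
clock 5: out=0, reg = 0x08C3
clock 6: out=1, reg = 0x8461
clock 7: out=1, reg = 0xC230
clock 8: out=0, reg = 0x6118
clock 9: out=0, reg = 0xB08C
clock 10: out=0, reg = 0xD846

1000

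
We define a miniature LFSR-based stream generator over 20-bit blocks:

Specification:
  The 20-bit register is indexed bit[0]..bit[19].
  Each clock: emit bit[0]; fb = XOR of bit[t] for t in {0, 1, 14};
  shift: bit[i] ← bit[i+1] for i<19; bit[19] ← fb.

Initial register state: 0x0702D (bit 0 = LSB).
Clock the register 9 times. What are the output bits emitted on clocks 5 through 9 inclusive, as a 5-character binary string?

01000

reg_0 = 0x0702D
clock 1: out=1, reg = 0x03816
clock 2: out=0, reg = 0x81C0B
clock 3: out=1, reg = 0x40E05
clock 4: out=1, reg = 0xA0702
clock 5: out=0, reg = 0xD0381
clock 6: out=1, reg = 0xE81C0
clock 7: out=0, reg = 0x740E0
clock 8: out=0, reg = 0xBA070
clock 9: out=0, reg = 0x5D038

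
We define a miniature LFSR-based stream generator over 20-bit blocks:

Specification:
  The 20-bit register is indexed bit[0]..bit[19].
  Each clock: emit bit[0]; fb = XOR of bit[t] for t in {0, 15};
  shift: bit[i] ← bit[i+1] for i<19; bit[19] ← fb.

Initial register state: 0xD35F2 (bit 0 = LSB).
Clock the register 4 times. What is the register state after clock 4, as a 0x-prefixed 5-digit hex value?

0x8D35F

reg_0 = 0xD35F2
clock 1: out=0, reg = 0x69AF9
clock 2: out=1, reg = 0x34D7C
clock 3: out=0, reg = 0x1A6BE
clock 4: out=0, reg = 0x8D35F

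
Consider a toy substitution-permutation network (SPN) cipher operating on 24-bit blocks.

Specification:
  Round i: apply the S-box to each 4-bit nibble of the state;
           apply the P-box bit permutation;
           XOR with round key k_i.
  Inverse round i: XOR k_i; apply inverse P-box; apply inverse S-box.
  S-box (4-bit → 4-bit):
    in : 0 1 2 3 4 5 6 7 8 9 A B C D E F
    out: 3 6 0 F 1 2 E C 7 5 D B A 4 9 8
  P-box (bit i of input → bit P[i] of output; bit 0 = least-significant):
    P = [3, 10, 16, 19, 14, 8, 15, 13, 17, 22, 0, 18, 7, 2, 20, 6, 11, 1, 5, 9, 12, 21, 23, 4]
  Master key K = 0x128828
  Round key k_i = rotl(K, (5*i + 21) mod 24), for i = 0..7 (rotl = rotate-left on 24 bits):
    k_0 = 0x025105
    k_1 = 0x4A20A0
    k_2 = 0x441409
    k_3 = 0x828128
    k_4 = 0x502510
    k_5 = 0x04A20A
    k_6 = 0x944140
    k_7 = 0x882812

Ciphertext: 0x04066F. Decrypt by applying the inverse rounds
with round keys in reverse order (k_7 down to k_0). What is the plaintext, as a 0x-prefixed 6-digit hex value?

0x81DC10

s_0 = ciphertext = 0x04066F
s_1 = InvRound(s_0, k_7) = 0x7AC7FB
s_2 = InvRound(s_1, k_6) = 0x6643DB
s_3 = InvRound(s_2, k_5) = 0xC2E832
s_4 = InvRound(s_3, k_4) = 0xD8D485
s_5 = InvRound(s_4, k_3) = 0x4D880B
s_6 = InvRound(s_5, k_2) = 0x4022D6
s_7 = InvRound(s_6, k_1) = 0xF6C42F
s_8 = InvRound(s_7, k_0) = 0x81DC10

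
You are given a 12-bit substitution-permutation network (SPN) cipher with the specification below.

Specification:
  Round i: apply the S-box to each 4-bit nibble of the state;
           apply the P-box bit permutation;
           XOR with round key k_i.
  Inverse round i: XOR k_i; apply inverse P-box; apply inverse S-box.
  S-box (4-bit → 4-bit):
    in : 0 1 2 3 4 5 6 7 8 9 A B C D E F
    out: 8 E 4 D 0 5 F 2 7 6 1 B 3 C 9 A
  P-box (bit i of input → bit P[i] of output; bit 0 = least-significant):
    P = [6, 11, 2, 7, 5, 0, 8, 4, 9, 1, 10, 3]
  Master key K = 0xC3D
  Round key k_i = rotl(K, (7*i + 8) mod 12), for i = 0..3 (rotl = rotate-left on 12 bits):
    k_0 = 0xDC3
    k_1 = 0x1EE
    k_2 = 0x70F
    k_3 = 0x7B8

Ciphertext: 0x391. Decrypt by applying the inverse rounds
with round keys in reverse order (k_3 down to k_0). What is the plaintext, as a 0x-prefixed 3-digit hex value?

s_0 = ciphertext = 0x391
s_1 = InvRound(s_0, k_3) = 0xDC4
s_2 = InvRound(s_1, k_2) = 0xB7B
s_3 = InvRound(s_2, k_1) = 0xAF1
s_4 = InvRound(s_3, k_0) = 0x834

0x834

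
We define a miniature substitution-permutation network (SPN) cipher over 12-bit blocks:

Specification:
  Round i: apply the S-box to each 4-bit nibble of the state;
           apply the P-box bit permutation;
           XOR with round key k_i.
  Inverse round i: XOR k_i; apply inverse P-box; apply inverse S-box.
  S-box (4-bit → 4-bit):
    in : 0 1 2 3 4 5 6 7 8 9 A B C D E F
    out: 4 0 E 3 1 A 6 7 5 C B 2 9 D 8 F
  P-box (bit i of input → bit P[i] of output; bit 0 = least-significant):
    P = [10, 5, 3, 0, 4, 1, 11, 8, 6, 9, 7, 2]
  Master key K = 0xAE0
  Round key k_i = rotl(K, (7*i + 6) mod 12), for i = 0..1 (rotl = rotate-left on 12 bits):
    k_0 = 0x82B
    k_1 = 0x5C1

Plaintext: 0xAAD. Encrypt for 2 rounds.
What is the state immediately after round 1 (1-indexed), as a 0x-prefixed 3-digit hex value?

0xF74

s_0 = plaintext = 0xAAD
s_1 = Round(s_0, k_0) = 0xF74
s_2 = Round(s_1, k_1) = 0xB17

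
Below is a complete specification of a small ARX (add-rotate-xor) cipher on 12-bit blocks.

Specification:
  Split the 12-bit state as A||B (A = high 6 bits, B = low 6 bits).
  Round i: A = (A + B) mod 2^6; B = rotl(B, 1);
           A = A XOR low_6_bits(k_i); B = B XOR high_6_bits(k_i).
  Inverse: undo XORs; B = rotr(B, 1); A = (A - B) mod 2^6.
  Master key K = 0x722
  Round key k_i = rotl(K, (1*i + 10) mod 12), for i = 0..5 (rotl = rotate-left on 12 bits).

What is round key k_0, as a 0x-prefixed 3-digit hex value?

0x9C8

K = 0x722
k_0 = rotl(K, (1*0+10) mod 12) = rotl(K, 10) = 0x9C8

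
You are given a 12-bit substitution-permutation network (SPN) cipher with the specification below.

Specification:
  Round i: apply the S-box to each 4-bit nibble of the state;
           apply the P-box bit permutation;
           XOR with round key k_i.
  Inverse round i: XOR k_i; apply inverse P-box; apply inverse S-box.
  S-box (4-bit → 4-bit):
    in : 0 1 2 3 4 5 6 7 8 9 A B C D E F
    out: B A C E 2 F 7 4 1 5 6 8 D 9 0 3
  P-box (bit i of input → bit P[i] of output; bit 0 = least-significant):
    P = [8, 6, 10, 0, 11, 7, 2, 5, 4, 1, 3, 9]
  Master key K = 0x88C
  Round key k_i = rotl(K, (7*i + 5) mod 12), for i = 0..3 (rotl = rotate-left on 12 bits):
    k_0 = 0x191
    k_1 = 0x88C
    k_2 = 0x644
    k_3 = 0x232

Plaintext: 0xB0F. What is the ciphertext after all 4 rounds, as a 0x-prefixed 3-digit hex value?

0x2DD

s_0 = plaintext = 0xB0F
s_1 = Round(s_0, k_0) = 0xA71
s_2 = Round(s_1, k_1) = 0x8C3
s_3 = Round(s_2, k_2) = 0xA31
s_4 = Round(s_3, k_3) = 0x2DD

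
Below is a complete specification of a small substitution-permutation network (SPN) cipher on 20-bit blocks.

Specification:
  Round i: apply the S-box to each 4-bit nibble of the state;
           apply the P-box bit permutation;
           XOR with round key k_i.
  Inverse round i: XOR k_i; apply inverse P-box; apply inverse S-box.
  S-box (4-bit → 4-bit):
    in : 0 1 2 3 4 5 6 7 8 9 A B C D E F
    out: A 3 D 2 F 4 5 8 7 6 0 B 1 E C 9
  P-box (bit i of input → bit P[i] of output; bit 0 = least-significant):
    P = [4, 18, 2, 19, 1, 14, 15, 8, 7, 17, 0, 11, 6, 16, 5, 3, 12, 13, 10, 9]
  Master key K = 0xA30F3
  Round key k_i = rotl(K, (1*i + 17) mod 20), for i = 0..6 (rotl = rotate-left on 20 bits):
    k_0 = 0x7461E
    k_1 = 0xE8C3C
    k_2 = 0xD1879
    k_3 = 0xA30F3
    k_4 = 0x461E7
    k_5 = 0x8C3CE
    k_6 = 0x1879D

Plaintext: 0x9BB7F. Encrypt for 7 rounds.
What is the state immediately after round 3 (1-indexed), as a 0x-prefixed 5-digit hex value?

s_0 = plaintext = 0x9BB7F
s_1 = Round(s_0, k_0) = 0xC6BC6
s_2 = Round(s_1, k_1) = 0xC94CA
s_3 = Round(s_2, k_2) = 0xE00DA
s_4 = Round(s_3, k_3) = 0x9FFFB
s_5 = Round(s_4, k_4) = 0x84C3D
s_6 = Round(s_5, k_5) = 0x5B722
s_7 = Round(s_6, k_6) = 0x80AC3

0xE00DA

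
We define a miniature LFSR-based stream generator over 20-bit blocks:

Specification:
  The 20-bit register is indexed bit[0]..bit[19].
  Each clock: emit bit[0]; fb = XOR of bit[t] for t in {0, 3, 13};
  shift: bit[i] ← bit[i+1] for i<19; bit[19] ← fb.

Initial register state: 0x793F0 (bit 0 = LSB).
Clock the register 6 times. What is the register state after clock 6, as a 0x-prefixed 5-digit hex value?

0xC9E4F

reg_0 = 0x793F0
clock 1: out=0, reg = 0x3C9F8
clock 2: out=0, reg = 0x9E4FC
clock 3: out=0, reg = 0x4F27E
clock 4: out=0, reg = 0x2793F
clock 5: out=1, reg = 0x93C9F
clock 6: out=1, reg = 0xC9E4F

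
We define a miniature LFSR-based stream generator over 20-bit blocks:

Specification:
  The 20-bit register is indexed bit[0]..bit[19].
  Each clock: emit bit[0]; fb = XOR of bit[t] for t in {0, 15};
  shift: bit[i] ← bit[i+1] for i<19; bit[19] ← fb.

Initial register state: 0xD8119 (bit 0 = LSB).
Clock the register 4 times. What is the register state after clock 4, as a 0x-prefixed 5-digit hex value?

0x2D811

reg_0 = 0xD8119
clock 1: out=1, reg = 0x6C08C
clock 2: out=0, reg = 0xB6046
clock 3: out=0, reg = 0x5B023
clock 4: out=1, reg = 0x2D811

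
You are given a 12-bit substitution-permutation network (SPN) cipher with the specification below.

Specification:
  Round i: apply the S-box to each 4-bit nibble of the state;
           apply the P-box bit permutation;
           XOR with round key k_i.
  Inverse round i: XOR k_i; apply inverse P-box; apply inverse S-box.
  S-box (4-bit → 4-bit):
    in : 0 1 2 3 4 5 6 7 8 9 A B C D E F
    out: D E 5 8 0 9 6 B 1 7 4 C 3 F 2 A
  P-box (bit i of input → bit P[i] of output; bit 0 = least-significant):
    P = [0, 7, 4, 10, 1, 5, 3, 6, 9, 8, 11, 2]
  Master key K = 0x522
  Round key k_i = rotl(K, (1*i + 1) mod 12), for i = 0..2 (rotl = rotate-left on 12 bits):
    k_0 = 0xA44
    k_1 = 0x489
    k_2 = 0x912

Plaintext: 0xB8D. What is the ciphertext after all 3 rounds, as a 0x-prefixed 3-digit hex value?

s_0 = plaintext = 0xB8D
s_1 = Round(s_0, k_0) = 0x6D3
s_2 = Round(s_1, k_1) = 0x9E3
s_3 = Round(s_2, k_2) = 0x632

0x632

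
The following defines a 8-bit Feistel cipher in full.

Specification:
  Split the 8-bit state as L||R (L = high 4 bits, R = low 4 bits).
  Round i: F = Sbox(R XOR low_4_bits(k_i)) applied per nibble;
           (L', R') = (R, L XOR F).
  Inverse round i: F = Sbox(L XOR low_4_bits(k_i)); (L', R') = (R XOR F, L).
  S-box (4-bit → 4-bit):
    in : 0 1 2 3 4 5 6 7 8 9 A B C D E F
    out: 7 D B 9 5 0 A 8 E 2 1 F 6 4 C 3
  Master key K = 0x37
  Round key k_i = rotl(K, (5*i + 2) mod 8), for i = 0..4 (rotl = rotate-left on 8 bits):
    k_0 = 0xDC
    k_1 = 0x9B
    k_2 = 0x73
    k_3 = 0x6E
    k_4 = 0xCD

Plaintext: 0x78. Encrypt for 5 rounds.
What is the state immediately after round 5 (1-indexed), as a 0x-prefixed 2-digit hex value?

s_0 = plaintext = 0x78
s_1 = Round(s_0, k_0) = 0x82
s_2 = Round(s_1, k_1) = 0x2A
s_3 = Round(s_2, k_2) = 0xA0
s_4 = Round(s_3, k_3) = 0x06
s_5 = Round(s_4, k_4) = 0x6F

0x6F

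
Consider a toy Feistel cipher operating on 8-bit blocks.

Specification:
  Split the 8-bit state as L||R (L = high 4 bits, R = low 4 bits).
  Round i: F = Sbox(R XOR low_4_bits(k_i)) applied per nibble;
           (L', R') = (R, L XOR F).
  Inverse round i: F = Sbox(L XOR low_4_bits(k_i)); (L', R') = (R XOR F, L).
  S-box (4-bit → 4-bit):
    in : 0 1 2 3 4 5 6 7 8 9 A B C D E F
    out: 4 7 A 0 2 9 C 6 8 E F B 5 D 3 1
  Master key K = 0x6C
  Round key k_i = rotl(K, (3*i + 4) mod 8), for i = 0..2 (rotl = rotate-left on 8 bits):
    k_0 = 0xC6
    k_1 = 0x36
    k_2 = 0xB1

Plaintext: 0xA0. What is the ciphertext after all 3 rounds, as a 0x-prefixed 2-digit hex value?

s_0 = plaintext = 0xA0
s_1 = Round(s_0, k_0) = 0x06
s_2 = Round(s_1, k_1) = 0x64
s_3 = Round(s_2, k_2) = 0x4F

0x4F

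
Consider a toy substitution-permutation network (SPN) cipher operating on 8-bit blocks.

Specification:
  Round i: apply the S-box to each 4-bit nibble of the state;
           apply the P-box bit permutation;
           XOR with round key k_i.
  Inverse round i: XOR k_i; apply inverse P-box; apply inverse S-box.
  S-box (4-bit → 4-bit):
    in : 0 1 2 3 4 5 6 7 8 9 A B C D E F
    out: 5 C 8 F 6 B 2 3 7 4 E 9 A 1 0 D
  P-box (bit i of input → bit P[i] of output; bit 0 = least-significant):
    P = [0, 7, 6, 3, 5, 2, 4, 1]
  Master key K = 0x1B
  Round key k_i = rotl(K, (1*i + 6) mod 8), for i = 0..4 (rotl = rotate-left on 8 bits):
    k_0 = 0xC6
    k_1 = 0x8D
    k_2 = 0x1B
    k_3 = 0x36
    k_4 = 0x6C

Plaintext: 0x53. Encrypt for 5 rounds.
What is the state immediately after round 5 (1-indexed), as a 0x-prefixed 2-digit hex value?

0x0D

s_0 = plaintext = 0x53
s_1 = Round(s_0, k_0) = 0x29
s_2 = Round(s_1, k_1) = 0xCF
s_3 = Round(s_2, k_2) = 0x54
s_4 = Round(s_3, k_3) = 0xD0
s_5 = Round(s_4, k_4) = 0x0D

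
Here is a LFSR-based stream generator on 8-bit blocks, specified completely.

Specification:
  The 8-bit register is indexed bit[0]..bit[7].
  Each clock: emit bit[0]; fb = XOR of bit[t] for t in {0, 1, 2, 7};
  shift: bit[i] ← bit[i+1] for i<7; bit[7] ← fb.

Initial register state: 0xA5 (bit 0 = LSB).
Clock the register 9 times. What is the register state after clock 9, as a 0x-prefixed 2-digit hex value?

reg_0 = 0xA5
clock 1: out=1, reg = 0xD2
clock 2: out=0, reg = 0x69
clock 3: out=1, reg = 0xB4
clock 4: out=0, reg = 0x5A
clock 5: out=0, reg = 0xAD
clock 6: out=1, reg = 0xD6
clock 7: out=0, reg = 0xEB
clock 8: out=1, reg = 0xF5
clock 9: out=1, reg = 0xFA

0xFA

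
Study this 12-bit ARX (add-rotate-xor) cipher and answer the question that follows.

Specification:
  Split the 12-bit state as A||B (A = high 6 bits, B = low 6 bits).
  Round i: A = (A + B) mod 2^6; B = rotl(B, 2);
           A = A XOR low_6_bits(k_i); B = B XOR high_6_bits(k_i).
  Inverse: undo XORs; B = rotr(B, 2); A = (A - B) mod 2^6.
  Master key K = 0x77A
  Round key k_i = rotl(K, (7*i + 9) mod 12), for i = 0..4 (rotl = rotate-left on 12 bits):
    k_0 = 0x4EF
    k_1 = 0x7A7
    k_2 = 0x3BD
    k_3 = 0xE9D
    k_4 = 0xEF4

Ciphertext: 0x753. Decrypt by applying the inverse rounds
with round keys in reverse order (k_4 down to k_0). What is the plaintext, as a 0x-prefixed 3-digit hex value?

0x8CF

s_0 = ciphertext = 0x753
s_1 = InvRound(s_0, k_4) = 0x7CA
s_2 = InvRound(s_1, k_3) = 0xD8C
s_3 = InvRound(s_2, k_2) = 0xAE0
s_4 = InvRound(s_3, k_1) = 0x76F
s_5 = InvRound(s_4, k_0) = 0x8CF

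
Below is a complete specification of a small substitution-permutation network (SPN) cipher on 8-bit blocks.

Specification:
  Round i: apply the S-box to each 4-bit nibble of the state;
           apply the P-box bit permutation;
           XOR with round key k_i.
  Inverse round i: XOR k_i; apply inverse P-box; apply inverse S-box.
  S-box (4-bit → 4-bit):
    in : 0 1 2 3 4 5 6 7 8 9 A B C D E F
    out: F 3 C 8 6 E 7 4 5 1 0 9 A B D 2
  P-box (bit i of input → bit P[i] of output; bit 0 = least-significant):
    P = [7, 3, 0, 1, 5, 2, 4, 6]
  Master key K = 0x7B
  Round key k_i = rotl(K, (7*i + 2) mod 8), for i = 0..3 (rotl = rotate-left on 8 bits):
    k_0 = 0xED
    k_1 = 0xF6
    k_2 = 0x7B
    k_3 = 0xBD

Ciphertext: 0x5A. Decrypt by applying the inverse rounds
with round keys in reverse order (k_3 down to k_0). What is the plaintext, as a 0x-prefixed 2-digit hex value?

s_0 = ciphertext = 0x5A
s_1 = InvRound(s_0, k_3) = 0xDE
s_2 = InvRound(s_1, k_2) = 0x18
s_3 = InvRound(s_2, k_1) = 0xDD
s_4 = InvRound(s_3, k_0) = 0x8A

0x8A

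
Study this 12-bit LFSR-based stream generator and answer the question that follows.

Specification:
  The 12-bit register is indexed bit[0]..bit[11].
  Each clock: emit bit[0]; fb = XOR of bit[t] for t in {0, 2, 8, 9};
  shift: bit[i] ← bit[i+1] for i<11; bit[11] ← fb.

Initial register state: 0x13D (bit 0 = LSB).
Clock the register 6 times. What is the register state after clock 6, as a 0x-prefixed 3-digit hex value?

0x6C4

reg_0 = 0x13D
clock 1: out=1, reg = 0x89E
clock 2: out=0, reg = 0xC4F
clock 3: out=1, reg = 0x627
clock 4: out=1, reg = 0xB13
clock 5: out=1, reg = 0xD89
clock 6: out=1, reg = 0x6C4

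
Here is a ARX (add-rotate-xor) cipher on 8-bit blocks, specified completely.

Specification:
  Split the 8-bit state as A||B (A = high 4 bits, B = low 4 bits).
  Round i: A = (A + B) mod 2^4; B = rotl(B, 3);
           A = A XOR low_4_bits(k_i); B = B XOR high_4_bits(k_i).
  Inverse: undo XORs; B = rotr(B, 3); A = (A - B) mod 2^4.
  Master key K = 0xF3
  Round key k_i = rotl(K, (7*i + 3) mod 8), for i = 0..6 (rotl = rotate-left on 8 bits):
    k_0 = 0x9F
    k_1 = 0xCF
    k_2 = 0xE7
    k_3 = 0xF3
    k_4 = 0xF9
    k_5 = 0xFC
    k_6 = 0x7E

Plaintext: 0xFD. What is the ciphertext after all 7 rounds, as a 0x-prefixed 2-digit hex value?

s_0 = plaintext = 0xFD
s_1 = Round(s_0, k_0) = 0x37
s_2 = Round(s_1, k_1) = 0x57
s_3 = Round(s_2, k_2) = 0xB5
s_4 = Round(s_3, k_3) = 0x35
s_5 = Round(s_4, k_4) = 0x15
s_6 = Round(s_5, k_5) = 0xA5
s_7 = Round(s_6, k_6) = 0x1D

0x1D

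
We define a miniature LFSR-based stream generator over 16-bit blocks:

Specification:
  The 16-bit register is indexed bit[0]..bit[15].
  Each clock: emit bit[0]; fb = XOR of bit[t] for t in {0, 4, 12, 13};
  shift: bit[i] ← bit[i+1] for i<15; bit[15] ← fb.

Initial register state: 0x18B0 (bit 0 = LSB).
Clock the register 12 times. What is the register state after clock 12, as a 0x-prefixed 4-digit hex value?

reg_0 = 0x18B0
clock 1: out=0, reg = 0x0C58
clock 2: out=0, reg = 0x862C
clock 3: out=0, reg = 0x4316
clock 4: out=0, reg = 0xA18B
clock 5: out=1, reg = 0x50C5
clock 6: out=1, reg = 0x2862
clock 7: out=0, reg = 0x9431
clock 8: out=1, reg = 0xCA18
clock 9: out=0, reg = 0xE50C
clock 10: out=0, reg = 0xF286
clock 11: out=0, reg = 0x7943
clock 12: out=1, reg = 0xBCA1

0xBCA1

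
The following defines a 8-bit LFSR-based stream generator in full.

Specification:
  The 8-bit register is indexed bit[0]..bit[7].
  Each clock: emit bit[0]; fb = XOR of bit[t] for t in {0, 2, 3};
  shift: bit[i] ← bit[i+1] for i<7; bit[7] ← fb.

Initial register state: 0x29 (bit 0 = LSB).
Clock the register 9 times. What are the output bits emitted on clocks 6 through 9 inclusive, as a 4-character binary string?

reg_0 = 0x29
clock 1: out=1, reg = 0x14
clock 2: out=0, reg = 0x8A
clock 3: out=0, reg = 0xC5
clock 4: out=1, reg = 0x62
clock 5: out=0, reg = 0x31
clock 6: out=1, reg = 0x98
clock 7: out=0, reg = 0xCC
clock 8: out=0, reg = 0x66
clock 9: out=0, reg = 0xB3

1000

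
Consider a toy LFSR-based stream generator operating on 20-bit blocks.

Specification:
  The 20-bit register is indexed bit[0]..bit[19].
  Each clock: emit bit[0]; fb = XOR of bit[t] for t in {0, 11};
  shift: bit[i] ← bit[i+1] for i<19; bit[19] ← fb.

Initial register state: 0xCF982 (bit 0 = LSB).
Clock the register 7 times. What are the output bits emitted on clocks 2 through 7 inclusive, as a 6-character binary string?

reg_0 = 0xCF982
clock 1: out=0, reg = 0xE7CC1
clock 2: out=1, reg = 0x73E60
clock 3: out=0, reg = 0xB9F30
clock 4: out=0, reg = 0xDCF98
clock 5: out=0, reg = 0xEE7CC
clock 6: out=0, reg = 0x773E6
clock 7: out=0, reg = 0x3B9F3

100000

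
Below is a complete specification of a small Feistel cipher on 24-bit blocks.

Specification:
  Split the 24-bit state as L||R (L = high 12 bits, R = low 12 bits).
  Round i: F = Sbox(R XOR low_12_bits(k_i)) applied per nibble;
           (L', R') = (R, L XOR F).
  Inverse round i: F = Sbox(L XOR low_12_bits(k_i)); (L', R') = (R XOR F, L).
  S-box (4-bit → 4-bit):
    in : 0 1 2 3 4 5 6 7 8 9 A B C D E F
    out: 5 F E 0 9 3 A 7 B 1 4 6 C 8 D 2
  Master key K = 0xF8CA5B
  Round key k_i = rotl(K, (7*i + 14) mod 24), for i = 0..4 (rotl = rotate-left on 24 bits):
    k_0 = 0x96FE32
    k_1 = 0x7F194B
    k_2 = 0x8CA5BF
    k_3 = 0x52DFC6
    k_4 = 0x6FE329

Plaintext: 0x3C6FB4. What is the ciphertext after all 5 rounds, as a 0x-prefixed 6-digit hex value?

0x2692B5

s_0 = plaintext = 0x3C6FB4
s_1 = Round(s_0, k_0) = 0xFB4C7C
s_2 = Round(s_1, k_1) = 0xC7CCB3
s_3 = Round(s_2, k_2) = 0xCB3D20
s_4 = Round(s_3, k_3) = 0xD20269
s_5 = Round(s_4, k_4) = 0x2692B5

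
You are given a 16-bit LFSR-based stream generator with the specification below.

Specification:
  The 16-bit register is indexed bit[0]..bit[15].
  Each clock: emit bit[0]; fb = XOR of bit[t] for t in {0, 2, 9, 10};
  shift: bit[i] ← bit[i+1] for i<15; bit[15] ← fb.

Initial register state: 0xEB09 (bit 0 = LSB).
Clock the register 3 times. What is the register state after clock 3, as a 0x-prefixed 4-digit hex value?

reg_0 = 0xEB09
clock 1: out=1, reg = 0x7584
clock 2: out=0, reg = 0x3AC2
clock 3: out=0, reg = 0x9D61

0x9D61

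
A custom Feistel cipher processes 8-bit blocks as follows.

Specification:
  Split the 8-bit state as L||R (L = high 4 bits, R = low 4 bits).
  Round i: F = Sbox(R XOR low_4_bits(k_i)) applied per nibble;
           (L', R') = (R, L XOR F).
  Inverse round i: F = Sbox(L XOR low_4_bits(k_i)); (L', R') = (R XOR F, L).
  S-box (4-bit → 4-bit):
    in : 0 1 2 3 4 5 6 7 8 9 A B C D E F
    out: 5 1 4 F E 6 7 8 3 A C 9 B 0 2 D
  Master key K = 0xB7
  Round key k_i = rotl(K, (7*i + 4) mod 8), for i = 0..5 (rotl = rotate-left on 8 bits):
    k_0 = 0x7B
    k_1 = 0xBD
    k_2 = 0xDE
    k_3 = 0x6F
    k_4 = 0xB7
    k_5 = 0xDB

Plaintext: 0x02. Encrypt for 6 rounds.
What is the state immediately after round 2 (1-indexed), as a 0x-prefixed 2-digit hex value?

0xAA

s_0 = plaintext = 0x02
s_1 = Round(s_0, k_0) = 0x2A
s_2 = Round(s_1, k_1) = 0xAA
s_3 = Round(s_2, k_2) = 0xA4
s_4 = Round(s_3, k_3) = 0x43
s_5 = Round(s_4, k_4) = 0x3A
s_6 = Round(s_5, k_5) = 0xA2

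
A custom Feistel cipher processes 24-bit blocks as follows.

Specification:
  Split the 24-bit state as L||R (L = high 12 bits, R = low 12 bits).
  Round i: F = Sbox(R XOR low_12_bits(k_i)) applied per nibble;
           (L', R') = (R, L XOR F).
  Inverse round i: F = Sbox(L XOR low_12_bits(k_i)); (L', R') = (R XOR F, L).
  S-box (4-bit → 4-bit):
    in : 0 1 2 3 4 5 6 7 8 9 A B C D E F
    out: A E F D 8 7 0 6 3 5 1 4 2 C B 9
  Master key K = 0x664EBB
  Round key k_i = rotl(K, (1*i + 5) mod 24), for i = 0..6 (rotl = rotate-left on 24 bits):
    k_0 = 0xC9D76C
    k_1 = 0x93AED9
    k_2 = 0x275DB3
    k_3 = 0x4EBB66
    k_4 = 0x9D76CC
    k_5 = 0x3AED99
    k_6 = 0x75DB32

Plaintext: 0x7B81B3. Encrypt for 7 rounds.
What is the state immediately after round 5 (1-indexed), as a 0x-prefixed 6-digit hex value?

0x131400

s_0 = plaintext = 0x7B81B3
s_1 = Round(s_0, k_0) = 0x1B3771
s_2 = Round(s_1, k_1) = 0x7714A0
s_3 = Round(s_2, k_2) = 0x4A029C
s_4 = Round(s_3, k_3) = 0x29C131
s_5 = Round(s_4, k_4) = 0x131400
s_6 = Round(s_5, k_5) = 0x400464
s_7 = Round(s_6, k_6) = 0x464D70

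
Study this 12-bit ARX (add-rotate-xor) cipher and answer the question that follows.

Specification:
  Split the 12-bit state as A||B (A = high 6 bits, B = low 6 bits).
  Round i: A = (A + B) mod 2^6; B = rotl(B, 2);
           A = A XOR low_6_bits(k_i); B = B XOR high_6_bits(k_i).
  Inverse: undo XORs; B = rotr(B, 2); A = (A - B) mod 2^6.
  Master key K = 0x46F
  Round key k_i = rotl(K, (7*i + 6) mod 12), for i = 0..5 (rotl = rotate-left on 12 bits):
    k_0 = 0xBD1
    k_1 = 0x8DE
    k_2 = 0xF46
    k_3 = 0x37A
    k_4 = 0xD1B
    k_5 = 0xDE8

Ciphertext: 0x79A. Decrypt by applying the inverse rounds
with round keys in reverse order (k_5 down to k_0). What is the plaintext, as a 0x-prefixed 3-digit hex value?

0x7E5

s_0 = ciphertext = 0x79A
s_1 = InvRound(s_0, k_5) = 0x6DB
s_2 = InvRound(s_1, k_4) = 0x17B
s_3 = InvRound(s_2, k_3) = 0x4AD
s_4 = InvRound(s_3, k_2) = 0x404
s_5 = InvRound(s_4, k_1) = 0x579
s_6 = InvRound(s_5, k_0) = 0x7E5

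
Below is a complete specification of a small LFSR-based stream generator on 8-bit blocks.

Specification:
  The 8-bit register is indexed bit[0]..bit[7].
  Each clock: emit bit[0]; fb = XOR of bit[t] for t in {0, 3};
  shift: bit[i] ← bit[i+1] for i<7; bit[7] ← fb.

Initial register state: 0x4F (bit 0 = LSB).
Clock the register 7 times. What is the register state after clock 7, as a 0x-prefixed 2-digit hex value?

0x0C

reg_0 = 0x4F
clock 1: out=1, reg = 0x27
clock 2: out=1, reg = 0x93
clock 3: out=1, reg = 0xC9
clock 4: out=1, reg = 0x64
clock 5: out=0, reg = 0x32
clock 6: out=0, reg = 0x19
clock 7: out=1, reg = 0x0C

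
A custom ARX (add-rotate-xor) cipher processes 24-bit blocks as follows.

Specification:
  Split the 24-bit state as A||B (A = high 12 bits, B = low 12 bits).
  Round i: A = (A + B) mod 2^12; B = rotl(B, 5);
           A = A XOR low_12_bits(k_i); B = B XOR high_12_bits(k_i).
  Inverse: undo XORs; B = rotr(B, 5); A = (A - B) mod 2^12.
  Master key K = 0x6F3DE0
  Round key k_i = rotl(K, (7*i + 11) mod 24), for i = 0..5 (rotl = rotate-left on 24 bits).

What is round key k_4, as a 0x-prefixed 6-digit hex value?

K = 0x6F3DE0
k_0 = rotl(K, (7*0+11) mod 24) = rotl(K, 11) = 0xEF0379
k_1 = rotl(K, (7*1+11) mod 24) = rotl(K, 18) = 0x81BCF7
k_2 = rotl(K, (7*2+11) mod 24) = rotl(K, 1) = 0xDE7BC0
k_3 = rotl(K, (7*3+11) mod 24) = rotl(K, 8) = 0x3DE06F
k_4 = rotl(K, (7*4+11) mod 24) = rotl(K, 15) = 0xF0379E

0xF0379E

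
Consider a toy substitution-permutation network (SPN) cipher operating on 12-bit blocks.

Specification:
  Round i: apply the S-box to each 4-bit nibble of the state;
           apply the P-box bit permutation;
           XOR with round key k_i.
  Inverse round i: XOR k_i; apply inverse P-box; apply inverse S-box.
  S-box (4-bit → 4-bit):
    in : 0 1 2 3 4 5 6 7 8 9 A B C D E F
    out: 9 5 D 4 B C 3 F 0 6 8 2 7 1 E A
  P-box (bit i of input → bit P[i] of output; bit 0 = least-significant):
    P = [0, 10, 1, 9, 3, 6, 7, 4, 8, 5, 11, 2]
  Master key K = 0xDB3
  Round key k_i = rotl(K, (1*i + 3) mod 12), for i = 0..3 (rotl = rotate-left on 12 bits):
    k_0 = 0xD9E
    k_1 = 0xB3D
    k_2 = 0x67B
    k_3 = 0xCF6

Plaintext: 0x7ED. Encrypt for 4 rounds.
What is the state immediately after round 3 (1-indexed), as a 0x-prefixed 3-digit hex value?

0xECC

s_0 = plaintext = 0x7ED
s_1 = Round(s_0, k_0) = 0x46B
s_2 = Round(s_1, k_1) = 0xE51
s_3 = Round(s_2, k_2) = 0xECC
s_4 = Round(s_3, k_3) = 0x019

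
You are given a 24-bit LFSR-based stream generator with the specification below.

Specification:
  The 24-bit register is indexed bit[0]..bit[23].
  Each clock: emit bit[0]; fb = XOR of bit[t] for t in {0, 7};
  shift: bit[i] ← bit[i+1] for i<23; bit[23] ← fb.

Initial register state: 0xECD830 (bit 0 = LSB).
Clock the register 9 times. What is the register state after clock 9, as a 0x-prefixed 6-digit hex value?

0xC0766C

reg_0 = 0xECD830
clock 1: out=0, reg = 0x766C18
clock 2: out=0, reg = 0x3B360C
clock 3: out=0, reg = 0x1D9B06
clock 4: out=0, reg = 0x0ECD83
clock 5: out=1, reg = 0x0766C1
clock 6: out=1, reg = 0x03B360
clock 7: out=0, reg = 0x01D9B0
clock 8: out=0, reg = 0x80ECD8
clock 9: out=0, reg = 0xC0766C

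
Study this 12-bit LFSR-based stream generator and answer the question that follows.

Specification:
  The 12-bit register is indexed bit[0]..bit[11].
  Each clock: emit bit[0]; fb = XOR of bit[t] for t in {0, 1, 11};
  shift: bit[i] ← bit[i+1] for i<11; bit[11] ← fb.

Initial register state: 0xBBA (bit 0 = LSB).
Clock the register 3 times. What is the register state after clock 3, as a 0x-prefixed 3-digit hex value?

reg_0 = 0xBBA
clock 1: out=0, reg = 0x5DD
clock 2: out=1, reg = 0xAEE
clock 3: out=0, reg = 0x577

0x577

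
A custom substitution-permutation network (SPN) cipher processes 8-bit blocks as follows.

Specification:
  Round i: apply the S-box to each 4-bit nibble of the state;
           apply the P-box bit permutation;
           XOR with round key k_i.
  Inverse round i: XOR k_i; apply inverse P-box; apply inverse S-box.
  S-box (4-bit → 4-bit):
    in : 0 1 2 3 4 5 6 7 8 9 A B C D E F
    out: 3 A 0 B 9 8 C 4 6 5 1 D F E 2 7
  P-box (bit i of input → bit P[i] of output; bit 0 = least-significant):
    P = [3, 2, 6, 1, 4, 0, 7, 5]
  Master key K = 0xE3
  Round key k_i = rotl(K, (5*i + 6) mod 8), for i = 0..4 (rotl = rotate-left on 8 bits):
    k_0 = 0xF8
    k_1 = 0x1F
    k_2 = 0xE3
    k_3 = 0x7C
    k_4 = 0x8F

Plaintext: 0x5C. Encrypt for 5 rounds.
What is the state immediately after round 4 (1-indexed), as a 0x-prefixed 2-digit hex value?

0x57

s_0 = plaintext = 0x5C
s_1 = Round(s_0, k_0) = 0x96
s_2 = Round(s_1, k_1) = 0xCD
s_3 = Round(s_2, k_2) = 0x14
s_4 = Round(s_3, k_3) = 0x57
s_5 = Round(s_4, k_4) = 0xEF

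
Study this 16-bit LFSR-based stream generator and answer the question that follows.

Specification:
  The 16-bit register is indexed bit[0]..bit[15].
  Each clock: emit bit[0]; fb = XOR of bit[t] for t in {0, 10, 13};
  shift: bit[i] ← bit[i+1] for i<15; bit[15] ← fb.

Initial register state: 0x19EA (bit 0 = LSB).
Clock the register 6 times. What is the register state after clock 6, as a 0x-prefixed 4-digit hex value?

reg_0 = 0x19EA
clock 1: out=0, reg = 0x0CF5
clock 2: out=1, reg = 0x067A
clock 3: out=0, reg = 0x833D
clock 4: out=1, reg = 0xC19E
clock 5: out=0, reg = 0x60CF
clock 6: out=1, reg = 0x3067

0x3067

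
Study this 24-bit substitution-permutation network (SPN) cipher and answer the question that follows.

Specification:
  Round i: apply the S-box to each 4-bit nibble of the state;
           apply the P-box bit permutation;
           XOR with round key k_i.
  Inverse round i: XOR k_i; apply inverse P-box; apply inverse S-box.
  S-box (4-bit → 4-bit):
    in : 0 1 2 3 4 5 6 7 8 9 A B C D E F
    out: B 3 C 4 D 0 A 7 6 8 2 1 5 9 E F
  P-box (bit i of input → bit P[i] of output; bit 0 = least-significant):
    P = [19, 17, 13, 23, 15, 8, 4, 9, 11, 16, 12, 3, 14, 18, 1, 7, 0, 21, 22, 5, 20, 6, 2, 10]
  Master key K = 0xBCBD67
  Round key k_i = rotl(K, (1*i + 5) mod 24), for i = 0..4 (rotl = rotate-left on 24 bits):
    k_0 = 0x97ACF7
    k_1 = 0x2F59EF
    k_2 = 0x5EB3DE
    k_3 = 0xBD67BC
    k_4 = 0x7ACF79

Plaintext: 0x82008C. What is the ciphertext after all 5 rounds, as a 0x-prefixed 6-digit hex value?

s_0 = plaintext = 0x82008C
s_1 = Round(s_0, k_0) = 0xDAC50B
s_2 = Round(s_1, k_1) = 0x179EED
s_3 = Round(s_2, k_2) = 0xA7A007
s_4 = Round(s_3, k_3) = 0xD2CCF5
s_5 = Round(s_4, k_4) = 0x2A104B

0x2A104B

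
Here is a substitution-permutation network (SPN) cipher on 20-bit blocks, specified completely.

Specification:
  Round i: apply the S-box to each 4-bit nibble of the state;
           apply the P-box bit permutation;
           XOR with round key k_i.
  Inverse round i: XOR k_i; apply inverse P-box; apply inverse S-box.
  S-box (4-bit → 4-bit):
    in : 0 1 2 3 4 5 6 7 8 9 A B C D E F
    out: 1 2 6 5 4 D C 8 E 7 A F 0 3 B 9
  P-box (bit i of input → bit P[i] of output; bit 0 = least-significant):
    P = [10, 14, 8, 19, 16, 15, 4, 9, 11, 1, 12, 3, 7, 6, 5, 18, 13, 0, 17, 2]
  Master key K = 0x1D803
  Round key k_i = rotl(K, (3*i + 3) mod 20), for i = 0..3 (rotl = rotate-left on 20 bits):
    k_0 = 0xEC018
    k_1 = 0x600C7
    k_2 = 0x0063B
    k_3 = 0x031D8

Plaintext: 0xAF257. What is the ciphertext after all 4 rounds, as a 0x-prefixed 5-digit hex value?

s_0 = plaintext = 0xAF257
s_1 = Round(s_0, k_0) = 0x3D28F
s_2 = Round(s_1, k_1) = 0xCB615
s_3 = Round(s_2, k_2) = 0xC93D3
s_4 = Round(s_3, k_3) = 0x1AC38

0x1AC38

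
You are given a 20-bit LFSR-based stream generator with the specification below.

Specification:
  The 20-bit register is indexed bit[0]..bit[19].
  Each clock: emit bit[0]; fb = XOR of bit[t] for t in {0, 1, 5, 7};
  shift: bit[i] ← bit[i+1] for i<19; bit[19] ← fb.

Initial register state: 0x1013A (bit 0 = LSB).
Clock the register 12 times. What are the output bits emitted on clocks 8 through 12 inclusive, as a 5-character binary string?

01000

reg_0 = 0x1013A
clock 1: out=0, reg = 0x0809D
clock 2: out=1, reg = 0x0404E
clock 3: out=0, reg = 0x82027
clock 4: out=1, reg = 0xC1013
clock 5: out=1, reg = 0x60809
clock 6: out=1, reg = 0xB0404
clock 7: out=0, reg = 0x58202
clock 8: out=0, reg = 0xAC101
clock 9: out=1, reg = 0xD6080
clock 10: out=0, reg = 0xEB040
clock 11: out=0, reg = 0x75820
clock 12: out=0, reg = 0xBAC10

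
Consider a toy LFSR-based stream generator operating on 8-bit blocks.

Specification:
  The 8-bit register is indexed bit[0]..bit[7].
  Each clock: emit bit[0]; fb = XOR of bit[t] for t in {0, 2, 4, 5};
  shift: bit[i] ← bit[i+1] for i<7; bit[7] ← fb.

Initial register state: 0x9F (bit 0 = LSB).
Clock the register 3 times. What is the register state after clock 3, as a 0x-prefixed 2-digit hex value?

reg_0 = 0x9F
clock 1: out=1, reg = 0xCF
clock 2: out=1, reg = 0x67
clock 3: out=1, reg = 0xB3

0xB3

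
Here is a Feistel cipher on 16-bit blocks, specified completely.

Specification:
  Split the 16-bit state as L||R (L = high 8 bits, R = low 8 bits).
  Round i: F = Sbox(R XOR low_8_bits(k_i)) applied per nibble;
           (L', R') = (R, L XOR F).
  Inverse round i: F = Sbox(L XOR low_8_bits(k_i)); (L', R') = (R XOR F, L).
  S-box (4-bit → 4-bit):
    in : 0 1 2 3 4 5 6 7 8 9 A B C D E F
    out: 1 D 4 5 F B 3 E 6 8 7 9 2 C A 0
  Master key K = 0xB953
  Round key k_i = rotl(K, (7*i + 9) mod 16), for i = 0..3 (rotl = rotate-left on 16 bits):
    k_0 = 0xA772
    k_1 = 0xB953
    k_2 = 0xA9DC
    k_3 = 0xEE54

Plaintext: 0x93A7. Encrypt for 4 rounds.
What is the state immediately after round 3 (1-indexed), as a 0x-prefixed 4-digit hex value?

0xBE6C

s_0 = plaintext = 0x93A7
s_1 = Round(s_0, k_0) = 0xA758
s_2 = Round(s_1, k_1) = 0x58BE
s_3 = Round(s_2, k_2) = 0xBE6C
s_4 = Round(s_3, k_3) = 0x6CE8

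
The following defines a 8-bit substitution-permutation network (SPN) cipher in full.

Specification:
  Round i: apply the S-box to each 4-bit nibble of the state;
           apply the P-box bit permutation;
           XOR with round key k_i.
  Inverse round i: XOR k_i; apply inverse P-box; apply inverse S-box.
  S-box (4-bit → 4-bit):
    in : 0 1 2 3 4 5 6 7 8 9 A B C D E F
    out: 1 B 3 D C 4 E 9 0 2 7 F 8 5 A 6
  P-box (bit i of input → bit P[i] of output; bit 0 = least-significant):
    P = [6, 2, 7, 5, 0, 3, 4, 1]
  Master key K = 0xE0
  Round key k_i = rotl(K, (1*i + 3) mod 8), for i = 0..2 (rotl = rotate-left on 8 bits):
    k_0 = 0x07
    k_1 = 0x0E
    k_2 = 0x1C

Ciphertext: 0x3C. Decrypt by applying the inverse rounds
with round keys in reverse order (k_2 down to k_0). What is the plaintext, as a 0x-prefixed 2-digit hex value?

s_0 = ciphertext = 0x3C
s_1 = InvRound(s_0, k_2) = 0x8C
s_2 = InvRound(s_1, k_1) = 0xC5
s_3 = InvRound(s_2, k_0) = 0xCD

0xCD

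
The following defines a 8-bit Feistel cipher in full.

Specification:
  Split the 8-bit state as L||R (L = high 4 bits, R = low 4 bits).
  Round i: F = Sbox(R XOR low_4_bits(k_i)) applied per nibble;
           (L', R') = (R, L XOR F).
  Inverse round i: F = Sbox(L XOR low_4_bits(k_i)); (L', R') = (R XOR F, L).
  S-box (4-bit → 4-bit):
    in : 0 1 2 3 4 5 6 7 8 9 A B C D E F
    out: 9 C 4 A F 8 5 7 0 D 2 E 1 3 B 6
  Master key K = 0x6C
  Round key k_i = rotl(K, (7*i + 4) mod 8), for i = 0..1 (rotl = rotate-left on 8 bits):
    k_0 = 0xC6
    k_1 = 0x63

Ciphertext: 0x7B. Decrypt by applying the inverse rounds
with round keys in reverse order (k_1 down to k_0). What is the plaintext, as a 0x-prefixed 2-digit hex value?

0x34

s_0 = ciphertext = 0x7B
s_1 = InvRound(s_0, k_1) = 0x47
s_2 = InvRound(s_1, k_0) = 0x34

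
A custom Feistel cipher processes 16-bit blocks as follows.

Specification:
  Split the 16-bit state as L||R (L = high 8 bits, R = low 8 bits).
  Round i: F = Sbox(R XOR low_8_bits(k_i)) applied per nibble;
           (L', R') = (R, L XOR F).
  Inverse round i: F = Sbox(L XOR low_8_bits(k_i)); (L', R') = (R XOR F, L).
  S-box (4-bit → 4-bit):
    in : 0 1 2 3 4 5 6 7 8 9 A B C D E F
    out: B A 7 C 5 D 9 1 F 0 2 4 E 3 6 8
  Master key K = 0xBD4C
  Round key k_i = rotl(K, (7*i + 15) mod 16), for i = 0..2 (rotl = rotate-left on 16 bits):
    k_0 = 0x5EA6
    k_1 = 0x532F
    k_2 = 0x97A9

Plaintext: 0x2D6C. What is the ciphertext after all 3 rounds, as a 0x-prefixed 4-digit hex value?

s_0 = plaintext = 0x2D6C
s_1 = Round(s_0, k_0) = 0x6CCF
s_2 = Round(s_1, k_1) = 0xCF07
s_3 = Round(s_2, k_2) = 0x07E9

0x07E9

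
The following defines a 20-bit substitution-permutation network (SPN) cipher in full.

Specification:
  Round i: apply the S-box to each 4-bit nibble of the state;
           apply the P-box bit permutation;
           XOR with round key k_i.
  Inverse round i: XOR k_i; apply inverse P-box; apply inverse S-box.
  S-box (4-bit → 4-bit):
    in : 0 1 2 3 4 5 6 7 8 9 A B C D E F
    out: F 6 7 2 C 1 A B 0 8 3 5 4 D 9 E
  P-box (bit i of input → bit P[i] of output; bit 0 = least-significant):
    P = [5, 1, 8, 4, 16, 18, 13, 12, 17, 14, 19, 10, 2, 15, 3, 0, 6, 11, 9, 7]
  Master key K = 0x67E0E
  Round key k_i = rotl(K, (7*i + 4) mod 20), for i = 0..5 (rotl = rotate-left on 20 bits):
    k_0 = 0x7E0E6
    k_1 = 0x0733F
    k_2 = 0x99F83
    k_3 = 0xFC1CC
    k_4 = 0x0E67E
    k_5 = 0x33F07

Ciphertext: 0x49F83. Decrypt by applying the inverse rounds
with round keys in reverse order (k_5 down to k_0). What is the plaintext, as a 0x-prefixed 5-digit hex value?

s_0 = ciphertext = 0x49F83
s_1 = InvRound(s_0, k_5) = 0x9A528
s_2 = InvRound(s_1, k_4) = 0xB515F
s_3 = InvRound(s_2, k_3) = 0x96866
s_4 = InvRound(s_3, k_2) = 0xD764B
s_5 = InvRound(s_4, k_1) = 0x554AD
s_6 = InvRound(s_5, k_0) = 0x5FE43

0x5FE43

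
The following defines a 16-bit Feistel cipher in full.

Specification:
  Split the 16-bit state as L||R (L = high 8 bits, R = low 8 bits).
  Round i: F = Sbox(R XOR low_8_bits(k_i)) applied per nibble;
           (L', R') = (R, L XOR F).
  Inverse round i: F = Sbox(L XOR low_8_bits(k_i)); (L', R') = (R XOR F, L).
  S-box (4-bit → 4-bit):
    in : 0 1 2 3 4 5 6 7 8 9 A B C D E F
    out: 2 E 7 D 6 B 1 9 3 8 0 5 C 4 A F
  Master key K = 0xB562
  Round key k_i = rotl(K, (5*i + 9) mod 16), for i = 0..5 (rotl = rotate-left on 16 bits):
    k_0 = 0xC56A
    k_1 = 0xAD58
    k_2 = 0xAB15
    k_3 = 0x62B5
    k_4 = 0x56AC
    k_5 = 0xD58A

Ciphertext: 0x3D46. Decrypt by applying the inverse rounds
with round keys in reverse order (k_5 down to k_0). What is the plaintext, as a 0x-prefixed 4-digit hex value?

s_0 = ciphertext = 0x3D46
s_1 = InvRound(s_0, k_5) = 0x1F3D
s_2 = InvRound(s_1, k_4) = 0x601F
s_3 = InvRound(s_2, k_3) = 0x5460
s_4 = InvRound(s_3, k_2) = 0x0E54
s_5 = InvRound(s_4, k_1) = 0xE50E
s_6 = InvRound(s_5, k_0) = 0x31E5

0x31E5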